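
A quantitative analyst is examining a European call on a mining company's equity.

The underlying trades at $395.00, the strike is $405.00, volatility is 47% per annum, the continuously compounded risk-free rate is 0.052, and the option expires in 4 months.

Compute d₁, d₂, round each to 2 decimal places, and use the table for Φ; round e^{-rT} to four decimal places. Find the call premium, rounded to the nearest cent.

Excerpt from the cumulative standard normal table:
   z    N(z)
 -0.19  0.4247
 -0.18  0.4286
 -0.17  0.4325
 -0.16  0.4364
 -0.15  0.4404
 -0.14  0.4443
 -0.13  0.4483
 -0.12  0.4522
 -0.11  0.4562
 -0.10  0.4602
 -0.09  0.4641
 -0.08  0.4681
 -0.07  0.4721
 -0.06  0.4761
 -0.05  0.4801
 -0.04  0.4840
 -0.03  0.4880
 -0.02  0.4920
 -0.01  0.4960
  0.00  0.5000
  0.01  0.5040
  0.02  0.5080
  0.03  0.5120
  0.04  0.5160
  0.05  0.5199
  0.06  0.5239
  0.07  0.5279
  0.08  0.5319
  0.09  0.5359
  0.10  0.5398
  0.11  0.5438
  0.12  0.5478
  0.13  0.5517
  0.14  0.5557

σ√T = 0.47 × 0.5774 = 0.2714
ln(S/K) + (r + σ²/2)T = ln(395/405) + (0.052 + 0.47²/2)·0.3333 = -0.0250 + 0.0541 = 0.0291
d₁ = 0.0291 / 0.2714 = 0.1074 → 0.11
d₂ = d₁ − σ√T = 0.1074 − 0.2714 = -0.1639 → -0.16
exp(−rT) = exp(−0.052·0.3333) = 0.9828
N(d₁) = N(0.11) = 0.5438;  N(d₂) = N(-0.16) = 0.4364
C = 395·0.5438 − 405·0.9828·0.4364 = 214.8010 − 173.7020 = 41.0990

$41.10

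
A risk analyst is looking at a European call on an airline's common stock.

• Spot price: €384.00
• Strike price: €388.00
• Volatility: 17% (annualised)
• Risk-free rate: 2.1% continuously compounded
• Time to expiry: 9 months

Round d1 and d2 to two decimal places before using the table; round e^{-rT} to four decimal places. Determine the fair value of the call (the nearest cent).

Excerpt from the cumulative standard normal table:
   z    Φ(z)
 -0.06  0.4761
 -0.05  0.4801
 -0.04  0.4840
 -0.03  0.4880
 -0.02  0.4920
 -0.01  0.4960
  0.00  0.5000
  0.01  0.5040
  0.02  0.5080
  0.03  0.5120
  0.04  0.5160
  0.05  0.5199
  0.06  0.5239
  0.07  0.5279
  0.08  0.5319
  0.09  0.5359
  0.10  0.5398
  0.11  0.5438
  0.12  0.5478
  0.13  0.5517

€23.96

σ√T = 0.17·√0.75 = 0.1472
d₁ = [ln(384/388) + (0.021 + 0.17²/2)·0.75] / 0.1472 = [-0.0104 + 0.0266] / 0.1472 = 0.1102 which rounds to 0.11
d₂ = d₁ − σ√T = 0.1102 − 0.1472 = -0.0370 which rounds to -0.04
exp(−rT) = exp(−0.021·0.75) = 0.9844
N(d₁) = N(0.11) = 0.5438;  N(d₂) = N(-0.04) = 0.4840
C = 384·0.5438 − 388·0.9844·0.4840 = 208.8192 − 184.8624 = 23.9568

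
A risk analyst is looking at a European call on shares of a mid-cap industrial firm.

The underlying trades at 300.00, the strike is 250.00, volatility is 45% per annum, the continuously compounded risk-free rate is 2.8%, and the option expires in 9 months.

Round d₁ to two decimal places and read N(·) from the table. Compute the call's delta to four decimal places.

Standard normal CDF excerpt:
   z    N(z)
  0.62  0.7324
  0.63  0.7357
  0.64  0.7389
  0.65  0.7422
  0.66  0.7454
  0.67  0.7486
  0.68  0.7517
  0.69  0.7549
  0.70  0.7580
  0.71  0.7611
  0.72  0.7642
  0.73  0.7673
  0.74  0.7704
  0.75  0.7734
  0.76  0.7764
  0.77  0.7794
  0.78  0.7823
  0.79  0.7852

σ√T = 0.45 × 0.8660 = 0.3897
ln(S/K) + (r + σ²/2)T = ln(300/250) + (0.028 + 0.45²/2)·0.75 = 0.1823 + 0.0969 = 0.2793
d₁ = 0.2793 / 0.3897 = 0.7166 ⇒ 0.72
N(d₁) = N(0.72) = 0.7642
Δ_call = N(d₁) = 0.7642

0.7642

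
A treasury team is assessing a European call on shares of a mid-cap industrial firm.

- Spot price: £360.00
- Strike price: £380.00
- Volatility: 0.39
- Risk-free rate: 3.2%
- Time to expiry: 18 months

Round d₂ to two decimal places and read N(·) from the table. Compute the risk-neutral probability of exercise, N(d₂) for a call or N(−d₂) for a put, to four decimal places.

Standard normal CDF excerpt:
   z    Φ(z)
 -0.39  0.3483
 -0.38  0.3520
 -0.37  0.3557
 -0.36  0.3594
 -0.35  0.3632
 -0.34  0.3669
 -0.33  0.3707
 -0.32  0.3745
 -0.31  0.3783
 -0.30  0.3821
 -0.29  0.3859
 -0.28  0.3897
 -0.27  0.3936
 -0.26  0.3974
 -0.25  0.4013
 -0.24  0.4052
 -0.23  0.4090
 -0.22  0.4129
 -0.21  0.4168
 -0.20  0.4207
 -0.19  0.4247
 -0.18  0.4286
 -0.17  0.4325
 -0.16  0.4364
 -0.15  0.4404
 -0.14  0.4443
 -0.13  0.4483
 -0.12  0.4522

σ√T = 0.39 × 1.2247 = 0.4777
d₁ = [ln(360/380) + (0.032 + 0.39²/2)·1.5] / 0.4777 = [-0.0541 + 0.1621] / 0.4777 = 0.2261 → 0.23
d₂ = d₁ − σ√T = 0.2261 − 0.4777 = -0.2515 → -0.25
Risk-neutral Pr[S_T > K] = N(d₂) = N(-0.25) = 0.4013

0.4013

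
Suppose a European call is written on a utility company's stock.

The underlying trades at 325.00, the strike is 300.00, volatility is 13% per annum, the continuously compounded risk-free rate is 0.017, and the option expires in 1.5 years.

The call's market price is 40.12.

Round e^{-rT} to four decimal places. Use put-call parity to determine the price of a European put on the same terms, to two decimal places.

exp(−rT) = exp(−0.017·1.5) = 0.9748
Put-call parity: C − P = S − K·e^(−rT) = 325 − 300·0.9748 = 325 − 292.4400 = 32.5600
P = C − (C − P) = 40.12 − (32.5600) = 7.5600

7.56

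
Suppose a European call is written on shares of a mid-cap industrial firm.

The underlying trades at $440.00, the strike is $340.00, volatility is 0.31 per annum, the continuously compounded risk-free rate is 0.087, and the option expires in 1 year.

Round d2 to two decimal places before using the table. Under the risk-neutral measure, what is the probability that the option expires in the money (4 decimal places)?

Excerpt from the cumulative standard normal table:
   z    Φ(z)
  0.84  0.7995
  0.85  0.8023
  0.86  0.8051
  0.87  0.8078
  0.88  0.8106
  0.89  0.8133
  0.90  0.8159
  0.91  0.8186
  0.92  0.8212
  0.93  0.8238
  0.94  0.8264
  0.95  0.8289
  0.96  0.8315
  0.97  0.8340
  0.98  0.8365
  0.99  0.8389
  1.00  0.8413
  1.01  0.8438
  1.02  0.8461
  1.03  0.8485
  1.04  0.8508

0.8315

σ√T = 0.31 × 1.0000 = 0.3100
d₁ = [ln(440/340) + (0.087 + ½·0.31²)·1] / (σ√T) = (0.2578 + 0.1351) / 0.3100 = 1.2674 ⇒ 1.27
d₂ = 1.2674 − 0.3100 = 0.9574 ⇒ 0.96
Risk-neutral Pr[S_T > K] = N(d₂) = N(0.96) = 0.8315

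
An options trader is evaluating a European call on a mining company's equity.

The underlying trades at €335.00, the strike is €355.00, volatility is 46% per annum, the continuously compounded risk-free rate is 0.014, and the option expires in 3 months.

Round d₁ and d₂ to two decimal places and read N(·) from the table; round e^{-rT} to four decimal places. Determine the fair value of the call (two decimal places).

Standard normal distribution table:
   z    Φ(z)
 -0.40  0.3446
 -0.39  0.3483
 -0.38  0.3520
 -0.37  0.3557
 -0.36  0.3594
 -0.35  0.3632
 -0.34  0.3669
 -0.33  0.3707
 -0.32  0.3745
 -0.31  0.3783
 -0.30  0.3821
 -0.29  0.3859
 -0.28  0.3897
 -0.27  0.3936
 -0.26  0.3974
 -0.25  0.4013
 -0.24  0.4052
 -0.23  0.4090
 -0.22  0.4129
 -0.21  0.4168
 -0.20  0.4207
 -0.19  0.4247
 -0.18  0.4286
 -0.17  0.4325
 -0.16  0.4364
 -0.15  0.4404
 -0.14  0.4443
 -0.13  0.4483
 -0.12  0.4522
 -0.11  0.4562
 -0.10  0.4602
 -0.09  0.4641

σ√T = 0.46·√0.25 = 0.2300
ln(S/K) + (r + σ²/2)T = ln(335/355) + (0.014 + 0.46²/2)·0.25 = -0.0580 + 0.0300 = -0.0280
d₁ = -0.0280 / 0.2300 = -0.1219 which rounds to -0.12
d₂ = d₁ − σ√T = -0.1219 − 0.2300 = -0.3519 which rounds to -0.35
e^(−rT) = e^(−0.014·0.25) = 0.9965
C = 335·N(-0.12) − 355·0.9965·N(-0.35) = 335·0.4522 − 355·0.9965·0.3632 = 151.4870 − 128.4847 = 23.0023

€23.00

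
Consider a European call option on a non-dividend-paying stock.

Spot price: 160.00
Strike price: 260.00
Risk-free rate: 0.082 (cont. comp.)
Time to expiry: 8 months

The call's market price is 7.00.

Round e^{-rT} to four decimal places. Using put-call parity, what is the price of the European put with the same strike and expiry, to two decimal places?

e^(−rT) = e^(−0.082·0.6667) = 0.9468
Put-call parity: C − P = S − K·e^(−rT) = 160 − 260·0.9468 = 160 − 246.1680 = -86.1680
P = C − (C − P) = 7.00 − (-86.1680) = 93.1680

93.17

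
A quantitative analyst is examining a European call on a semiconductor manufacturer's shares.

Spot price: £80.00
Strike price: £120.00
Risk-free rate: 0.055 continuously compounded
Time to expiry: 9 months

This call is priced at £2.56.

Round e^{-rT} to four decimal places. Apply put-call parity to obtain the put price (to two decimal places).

e^(−rT) = e^(−0.055·0.75) = 0.9596
Put-call parity: C − P = S − K·e^(−rT) = 80 − 120·0.9596 = 80 − 115.1520 = -35.1520
P = C − (C − P) = 2.56 − (-35.1520) = 37.7120

£37.71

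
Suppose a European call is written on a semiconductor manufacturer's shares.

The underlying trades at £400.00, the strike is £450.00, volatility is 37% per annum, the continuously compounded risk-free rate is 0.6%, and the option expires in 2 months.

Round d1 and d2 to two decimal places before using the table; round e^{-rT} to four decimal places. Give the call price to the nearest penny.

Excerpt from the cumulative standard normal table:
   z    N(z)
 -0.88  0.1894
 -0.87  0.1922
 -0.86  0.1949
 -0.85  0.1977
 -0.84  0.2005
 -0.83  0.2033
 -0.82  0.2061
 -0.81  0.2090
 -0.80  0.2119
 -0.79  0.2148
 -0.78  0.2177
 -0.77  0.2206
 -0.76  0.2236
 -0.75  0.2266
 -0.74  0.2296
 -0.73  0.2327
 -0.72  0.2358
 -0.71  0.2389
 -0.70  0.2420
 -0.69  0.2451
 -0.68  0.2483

T = 0.1667;  σ√T = 0.1511
d₁ = [ln(400/450) + (0.006 + 0.37²/2)·0.1667] / 0.1511 = [-0.1178 + 0.0124] / 0.1511 = -0.6976 → -0.70
d₂ = d₁ − σ√T = -0.6976 − 0.1511 = -0.8487 → -0.85
e^(−rT) = e^(−0.006·0.1667) = 0.9990
N(d₁) = N(-0.70) = 0.2420;  N(d₂) = N(-0.85) = 0.1977
C = 400·0.2420 − 450·0.9990·0.1977 = 96.8000 − 88.8760 = 7.9240

£7.92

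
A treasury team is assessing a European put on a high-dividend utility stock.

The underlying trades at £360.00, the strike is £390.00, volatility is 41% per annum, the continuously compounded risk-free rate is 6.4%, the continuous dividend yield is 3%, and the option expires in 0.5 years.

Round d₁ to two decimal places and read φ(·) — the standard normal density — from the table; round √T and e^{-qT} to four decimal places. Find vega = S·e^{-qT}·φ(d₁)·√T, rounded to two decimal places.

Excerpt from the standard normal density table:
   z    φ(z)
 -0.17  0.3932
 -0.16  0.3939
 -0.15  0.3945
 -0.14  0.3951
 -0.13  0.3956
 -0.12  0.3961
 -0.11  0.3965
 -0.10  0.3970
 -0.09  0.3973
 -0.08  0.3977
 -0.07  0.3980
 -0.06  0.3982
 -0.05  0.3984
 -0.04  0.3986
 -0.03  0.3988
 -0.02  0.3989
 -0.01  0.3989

99.80

σ√T = 0.41 × 0.7071 = 0.2899
d₁ = [ln(360/390) + (0.064 − 0.03 + 0.41²/2)·0.5] / 0.2899 = [-0.0800 + 0.0590] / 0.2899 = -0.0725 ⇒ -0.07
√T = √0.5 = 0.7071
φ(d₁) = φ(-0.07) = 0.3980
exp(−qT) = exp(−0.03·0.5) = 0.9851
vega = S·exp(−qT)·φ(d₁)·√T = 360·0.9851·0.3980·0.7071 = 99.8037
(Call and put vega coincide under Black-Scholes.)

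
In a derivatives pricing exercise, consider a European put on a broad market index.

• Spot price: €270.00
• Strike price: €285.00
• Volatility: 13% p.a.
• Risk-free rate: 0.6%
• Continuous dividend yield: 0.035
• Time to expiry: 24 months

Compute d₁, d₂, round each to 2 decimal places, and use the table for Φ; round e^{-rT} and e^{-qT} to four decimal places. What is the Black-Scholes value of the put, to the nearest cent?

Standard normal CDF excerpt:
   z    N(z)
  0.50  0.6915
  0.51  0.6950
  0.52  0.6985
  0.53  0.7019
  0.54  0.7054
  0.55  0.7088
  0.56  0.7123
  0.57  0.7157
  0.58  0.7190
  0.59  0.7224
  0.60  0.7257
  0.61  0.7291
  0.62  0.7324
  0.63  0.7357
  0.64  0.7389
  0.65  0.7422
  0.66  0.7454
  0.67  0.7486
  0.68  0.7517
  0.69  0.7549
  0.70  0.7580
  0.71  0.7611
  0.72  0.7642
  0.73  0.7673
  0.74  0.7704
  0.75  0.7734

σ√T = 0.13·√2 = 0.1838
d₁ = [ln(270/285) + (0.006 − 0.035 + ½·0.13²)·2] / (σ√T) = (-0.0541 − 0.0411) / 0.1838 = -0.5176 ≈ -0.52
d₂ = -0.5176 − 0.1838 = -0.7015 ≈ -0.70
e^(−qT) = e^(−0.035·2) = 0.9324;  e^(−rT) = e^(−0.006·2) = 0.9881
N(−d₂) = N(0.70) = 0.7580;  N(−d₁) = N(0.52) = 0.6985
P = 285·0.9881·0.7580 − 270·0.9324·0.6985 = 213.4592 − 175.8460 = 37.6133

€37.61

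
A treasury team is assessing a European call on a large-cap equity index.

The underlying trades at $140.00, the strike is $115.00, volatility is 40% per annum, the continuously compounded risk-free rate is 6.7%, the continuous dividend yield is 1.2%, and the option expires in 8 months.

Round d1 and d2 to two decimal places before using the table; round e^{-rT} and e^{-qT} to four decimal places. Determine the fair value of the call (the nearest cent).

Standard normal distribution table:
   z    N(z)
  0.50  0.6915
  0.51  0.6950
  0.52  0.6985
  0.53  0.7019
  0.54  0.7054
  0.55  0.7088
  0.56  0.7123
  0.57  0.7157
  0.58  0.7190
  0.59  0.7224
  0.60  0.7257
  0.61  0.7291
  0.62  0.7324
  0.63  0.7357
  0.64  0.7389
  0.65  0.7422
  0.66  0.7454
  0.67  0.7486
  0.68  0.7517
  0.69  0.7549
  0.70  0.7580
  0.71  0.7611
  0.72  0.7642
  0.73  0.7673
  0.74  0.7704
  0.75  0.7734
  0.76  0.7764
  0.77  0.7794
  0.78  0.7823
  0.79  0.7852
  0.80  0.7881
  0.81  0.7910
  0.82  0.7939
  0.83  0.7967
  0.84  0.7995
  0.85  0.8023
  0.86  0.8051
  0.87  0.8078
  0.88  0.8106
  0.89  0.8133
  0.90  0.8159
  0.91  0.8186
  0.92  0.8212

σ√T = 0.4 × 0.8165 = 0.3266
ln(S/K) + (r − q + σ²/2)T = ln(140/115) + (0.067 − 0.012 + 0.4²/2)·0.6667 = 0.1967 + 0.0900 = 0.2867
d₁ = 0.2867 / 0.3266 = 0.8779 which rounds to 0.88
d₂ = d₁ − σ√T = 0.8779 − 0.3266 = 0.5513 which rounds to 0.55
e^(−qT) = e^(−0.012·0.6667) = 0.9920;  e^(−rT) = e^(−0.067·0.6667) = 0.9563
N(d₁) = N(0.88) = 0.8106;  N(d₂) = N(0.55) = 0.7088
C = 140·0.9920·0.8106 − 115·0.9563·0.7088 = 112.5761 − 77.9499 = 34.6262

$34.63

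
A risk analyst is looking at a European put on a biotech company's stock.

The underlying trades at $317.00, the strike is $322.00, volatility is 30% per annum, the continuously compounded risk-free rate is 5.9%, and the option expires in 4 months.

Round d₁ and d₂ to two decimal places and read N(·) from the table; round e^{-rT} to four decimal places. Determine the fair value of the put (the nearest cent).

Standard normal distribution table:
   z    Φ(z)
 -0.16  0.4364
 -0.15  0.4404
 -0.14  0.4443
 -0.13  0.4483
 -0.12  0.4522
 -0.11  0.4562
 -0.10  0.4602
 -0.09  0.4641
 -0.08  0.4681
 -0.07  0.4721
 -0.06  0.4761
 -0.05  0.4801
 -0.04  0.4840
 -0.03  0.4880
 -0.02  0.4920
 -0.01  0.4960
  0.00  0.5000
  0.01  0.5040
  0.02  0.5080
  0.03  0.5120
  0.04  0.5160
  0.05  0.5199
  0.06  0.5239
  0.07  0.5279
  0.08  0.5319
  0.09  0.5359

σ√T = 0.3 × 0.5774 = 0.1732
d₁ = [ln(317/322) + (0.059 + 0.3²/2)·0.3333] / 0.1732 = [-0.0156 + 0.0347] / 0.1732 = 0.1098 ≈ 0.11
d₂ = d₁ − σ√T = 0.1098 − 0.1732 = -0.0634 ≈ -0.06
e^(−rT) = e^(−0.059·0.3333) = 0.9805
P = 322·0.9805·N(0.06) − 317·N(-0.11) = 322·0.9805·0.5239 − 317·0.4562 = 165.4062 − 144.6154 = 20.7908

$20.79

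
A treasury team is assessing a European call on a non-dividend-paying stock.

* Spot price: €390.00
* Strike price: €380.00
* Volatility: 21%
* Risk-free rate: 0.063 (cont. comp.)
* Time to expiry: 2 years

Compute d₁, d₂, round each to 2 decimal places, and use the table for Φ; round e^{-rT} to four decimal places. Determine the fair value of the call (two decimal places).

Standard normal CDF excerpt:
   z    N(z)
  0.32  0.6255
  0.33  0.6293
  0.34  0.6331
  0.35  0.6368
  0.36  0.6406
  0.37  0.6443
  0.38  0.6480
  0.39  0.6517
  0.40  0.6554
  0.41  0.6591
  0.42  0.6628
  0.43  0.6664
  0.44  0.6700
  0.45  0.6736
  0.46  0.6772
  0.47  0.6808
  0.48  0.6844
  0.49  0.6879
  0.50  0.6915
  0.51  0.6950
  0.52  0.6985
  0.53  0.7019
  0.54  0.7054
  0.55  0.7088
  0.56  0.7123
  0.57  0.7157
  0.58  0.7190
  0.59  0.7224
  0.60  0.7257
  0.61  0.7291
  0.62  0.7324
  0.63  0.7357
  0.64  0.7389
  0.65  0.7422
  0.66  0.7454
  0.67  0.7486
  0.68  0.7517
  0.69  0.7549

€76.10

σ√T = 0.21 × 1.4142 = 0.2970
d₁ = [ln(390/380) + (0.063 + 0.21²/2)·2] / 0.2970 = [0.0260 + 0.1701] / 0.2970 = 0.6602 → 0.66
d₂ = d₁ − σ√T = 0.6602 − 0.2970 = 0.3632 → 0.36
exp(−rT) = exp(−0.063·2) = 0.8816
N(d₁) = N(0.66) = 0.7454;  N(d₂) = N(0.36) = 0.6406
C = 390·0.7454 − 380·0.8816·0.6406 = 290.7060 − 214.6061 = 76.0999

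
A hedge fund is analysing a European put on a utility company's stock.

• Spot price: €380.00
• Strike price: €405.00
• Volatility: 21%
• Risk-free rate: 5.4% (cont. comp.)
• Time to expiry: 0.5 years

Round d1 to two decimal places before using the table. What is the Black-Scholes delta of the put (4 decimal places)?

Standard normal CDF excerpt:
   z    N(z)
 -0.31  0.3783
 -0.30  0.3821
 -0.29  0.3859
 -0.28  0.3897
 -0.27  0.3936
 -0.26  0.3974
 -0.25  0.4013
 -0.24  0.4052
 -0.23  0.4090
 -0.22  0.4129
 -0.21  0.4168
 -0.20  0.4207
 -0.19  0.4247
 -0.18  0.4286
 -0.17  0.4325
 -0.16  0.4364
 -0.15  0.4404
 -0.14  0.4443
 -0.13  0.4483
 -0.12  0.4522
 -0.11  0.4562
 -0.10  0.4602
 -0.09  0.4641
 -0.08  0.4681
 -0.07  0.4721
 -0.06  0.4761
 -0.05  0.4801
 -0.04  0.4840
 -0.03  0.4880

-0.5675

T = 0.5;  σ√T = 0.1485
ln(S/K) + (r + σ²/2)T = ln(380/405) + (0.054 + 0.21²/2)·0.5 = -0.0637 + 0.0380 = -0.0257
d₁ = -0.0257 / 0.1485 = -0.1730 ≈ -0.17
N(d₁) = N(-0.17) = 0.4325
Δ_put = N(d₁) − 1 = 0.4325 − 1 = -0.5675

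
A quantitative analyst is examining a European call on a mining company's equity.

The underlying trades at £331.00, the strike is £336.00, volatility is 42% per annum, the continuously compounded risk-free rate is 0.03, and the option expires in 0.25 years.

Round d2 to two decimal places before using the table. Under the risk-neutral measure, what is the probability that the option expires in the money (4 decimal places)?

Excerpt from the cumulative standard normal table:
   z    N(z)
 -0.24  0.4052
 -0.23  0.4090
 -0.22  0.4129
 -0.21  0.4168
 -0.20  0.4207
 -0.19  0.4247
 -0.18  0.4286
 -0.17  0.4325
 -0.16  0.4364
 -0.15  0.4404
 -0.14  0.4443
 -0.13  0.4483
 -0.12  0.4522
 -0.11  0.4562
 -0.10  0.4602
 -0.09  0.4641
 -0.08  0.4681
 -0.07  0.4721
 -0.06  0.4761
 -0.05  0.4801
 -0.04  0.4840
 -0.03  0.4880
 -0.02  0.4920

0.4443

σ√T = 0.42 × 0.5000 = 0.2100
d₁ = [ln(331/336) + (0.03 + 0.42²/2)·0.25] / 0.2100 = [-0.0150 + 0.0295] / 0.2100 = 0.0693 ≈ 0.07
d₂ = d₁ − σ√T = 0.0693 − 0.2100 = -0.1407 ≈ -0.14
Pr(exercise) under Q = N(d₂) = 0.4443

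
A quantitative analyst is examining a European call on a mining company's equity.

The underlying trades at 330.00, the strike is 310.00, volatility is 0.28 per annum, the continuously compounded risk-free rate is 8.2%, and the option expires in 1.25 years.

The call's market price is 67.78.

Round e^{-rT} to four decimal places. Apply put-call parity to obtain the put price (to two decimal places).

17.59

exp(−rT) = exp(−0.082·1.25) = 0.9026
Put-call parity: C − P = S − K·e^(−rT) = 330 − 310·0.9026 = 330 − 279.8060 = 50.1940
P = C − (C − P) = 67.78 − (50.1940) = 17.5860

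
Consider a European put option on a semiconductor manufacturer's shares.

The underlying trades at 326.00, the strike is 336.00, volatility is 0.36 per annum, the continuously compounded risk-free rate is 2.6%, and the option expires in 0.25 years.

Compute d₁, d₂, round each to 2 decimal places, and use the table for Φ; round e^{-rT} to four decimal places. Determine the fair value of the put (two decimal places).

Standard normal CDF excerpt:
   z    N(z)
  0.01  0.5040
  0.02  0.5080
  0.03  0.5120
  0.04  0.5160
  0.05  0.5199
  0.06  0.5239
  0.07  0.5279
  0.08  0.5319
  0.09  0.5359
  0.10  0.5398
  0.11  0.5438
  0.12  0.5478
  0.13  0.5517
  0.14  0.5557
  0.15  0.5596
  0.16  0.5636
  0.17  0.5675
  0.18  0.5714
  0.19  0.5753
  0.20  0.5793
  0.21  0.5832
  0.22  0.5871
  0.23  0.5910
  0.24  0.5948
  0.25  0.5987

27.77

T = 0.25;  σ√T = 0.1800
ln(S/K) + (r + σ²/2)T = ln(326/336) + (0.026 + 0.36²/2)·0.25 = -0.0302 + 0.0227 = -0.0075
d₁ = -0.0075 / 0.1800 = -0.0417 ≈ -0.04
d₂ = d₁ − σ√T = -0.0417 − 0.1800 = -0.2217 ≈ -0.22
e^(−rT) = e^(−0.026·0.25) = 0.9935
P = 336·0.9935·N(0.22) − 326·N(0.04) = 336·0.9935·0.5871 − 326·0.5160 = 195.9834 − 168.2160 = 27.7674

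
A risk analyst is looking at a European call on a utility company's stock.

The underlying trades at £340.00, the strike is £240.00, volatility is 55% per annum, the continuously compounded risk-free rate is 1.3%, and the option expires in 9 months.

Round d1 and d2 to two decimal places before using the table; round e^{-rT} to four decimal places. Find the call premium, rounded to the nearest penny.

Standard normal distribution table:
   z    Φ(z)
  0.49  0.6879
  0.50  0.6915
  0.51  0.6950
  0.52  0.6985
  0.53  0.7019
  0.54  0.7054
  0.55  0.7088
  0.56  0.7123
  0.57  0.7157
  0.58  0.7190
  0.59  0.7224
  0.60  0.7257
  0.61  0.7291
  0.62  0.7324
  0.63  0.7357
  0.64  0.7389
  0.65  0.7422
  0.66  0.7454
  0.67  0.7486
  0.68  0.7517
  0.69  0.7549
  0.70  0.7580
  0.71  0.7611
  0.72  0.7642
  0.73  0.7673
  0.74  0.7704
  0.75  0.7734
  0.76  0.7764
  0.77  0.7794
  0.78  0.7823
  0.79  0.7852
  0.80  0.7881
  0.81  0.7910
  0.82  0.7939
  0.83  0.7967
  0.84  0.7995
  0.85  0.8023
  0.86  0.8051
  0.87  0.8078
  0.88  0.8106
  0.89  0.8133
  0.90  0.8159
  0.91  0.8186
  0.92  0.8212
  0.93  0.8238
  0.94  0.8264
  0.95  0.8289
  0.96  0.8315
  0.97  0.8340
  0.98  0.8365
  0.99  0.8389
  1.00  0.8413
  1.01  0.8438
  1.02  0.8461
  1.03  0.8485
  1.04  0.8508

T = 0.75;  σ√T = 0.4763
d₁ = [ln(340/240) + (0.013 + 0.55²/2)·0.75] / 0.4763 = [0.3483 + 0.1232] / 0.4763 = 0.9899 → 0.99
d₂ = d₁ − σ√T = 0.9899 − 0.4763 = 0.5136 → 0.51
exp(−rT) = exp(−0.013·0.75) = 0.9903
N(d₁) = N(0.99) = 0.8389;  N(d₂) = N(0.51) = 0.6950
C = 340·0.8389 − 240·0.9903·0.6950 = 285.2260 − 165.1820 = 120.0440

£120.04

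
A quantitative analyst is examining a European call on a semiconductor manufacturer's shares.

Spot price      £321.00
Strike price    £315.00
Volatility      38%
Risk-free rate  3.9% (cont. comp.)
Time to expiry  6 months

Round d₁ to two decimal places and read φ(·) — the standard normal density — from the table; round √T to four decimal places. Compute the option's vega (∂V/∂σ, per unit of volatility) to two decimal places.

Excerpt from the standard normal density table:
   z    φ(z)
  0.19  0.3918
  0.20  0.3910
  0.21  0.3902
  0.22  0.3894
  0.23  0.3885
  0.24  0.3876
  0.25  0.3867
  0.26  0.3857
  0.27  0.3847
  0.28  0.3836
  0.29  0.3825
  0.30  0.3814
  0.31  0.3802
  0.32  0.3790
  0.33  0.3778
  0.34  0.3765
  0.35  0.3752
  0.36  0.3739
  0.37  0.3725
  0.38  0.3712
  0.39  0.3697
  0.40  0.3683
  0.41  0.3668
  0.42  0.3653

T = 0.5;  σ√T = 0.2687
d₁ = [ln(321/315) + (0.039 + ½·0.38²)·0.5] / (σ√T) = (0.0189 + 0.0556) / 0.2687 = 0.2771 ⇒ 0.28
√T = √0.5 = 0.7071
φ(d₁) = φ(0.28) = 0.3836
vega = S·φ(d₁)·√T = 321·0.3836·0.7071 = 87.0692
(Vega is the same for a European call and put with the same parameters.)

87.07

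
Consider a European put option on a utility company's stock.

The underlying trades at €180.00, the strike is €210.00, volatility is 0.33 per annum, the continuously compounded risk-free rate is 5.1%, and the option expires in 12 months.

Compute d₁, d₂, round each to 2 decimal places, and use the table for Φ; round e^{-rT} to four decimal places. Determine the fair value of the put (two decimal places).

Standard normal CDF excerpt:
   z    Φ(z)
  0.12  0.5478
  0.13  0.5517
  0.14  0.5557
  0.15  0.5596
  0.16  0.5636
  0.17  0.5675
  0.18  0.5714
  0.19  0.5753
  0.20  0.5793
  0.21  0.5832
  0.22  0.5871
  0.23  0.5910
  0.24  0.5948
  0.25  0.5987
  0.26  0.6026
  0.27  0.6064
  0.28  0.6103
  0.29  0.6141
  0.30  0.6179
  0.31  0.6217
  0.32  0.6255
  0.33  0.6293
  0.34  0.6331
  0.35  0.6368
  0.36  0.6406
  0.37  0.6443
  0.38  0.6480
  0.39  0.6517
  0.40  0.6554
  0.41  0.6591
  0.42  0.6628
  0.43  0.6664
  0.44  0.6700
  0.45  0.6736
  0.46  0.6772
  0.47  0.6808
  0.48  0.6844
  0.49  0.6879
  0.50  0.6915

σ√T = 0.33 × 1.0000 = 0.3300
d₁ = [ln(180/210) + (0.051 + 0.33²/2)·1] / 0.3300 = [-0.1542 + 0.1055] / 0.3300 = -0.1476 ≈ -0.15
d₂ = d₁ − σ√T = -0.1476 − 0.3300 = -0.4776 ≈ -0.48
e^(−rT) = e^(−0.051·1) = 0.9503
N(−d₂) = N(0.48) = 0.6844;  N(−d₁) = N(0.15) = 0.5596
P = 210·0.9503·0.6844 − 180·0.5596 = 136.5809 − 100.7280 = 35.8529

€35.85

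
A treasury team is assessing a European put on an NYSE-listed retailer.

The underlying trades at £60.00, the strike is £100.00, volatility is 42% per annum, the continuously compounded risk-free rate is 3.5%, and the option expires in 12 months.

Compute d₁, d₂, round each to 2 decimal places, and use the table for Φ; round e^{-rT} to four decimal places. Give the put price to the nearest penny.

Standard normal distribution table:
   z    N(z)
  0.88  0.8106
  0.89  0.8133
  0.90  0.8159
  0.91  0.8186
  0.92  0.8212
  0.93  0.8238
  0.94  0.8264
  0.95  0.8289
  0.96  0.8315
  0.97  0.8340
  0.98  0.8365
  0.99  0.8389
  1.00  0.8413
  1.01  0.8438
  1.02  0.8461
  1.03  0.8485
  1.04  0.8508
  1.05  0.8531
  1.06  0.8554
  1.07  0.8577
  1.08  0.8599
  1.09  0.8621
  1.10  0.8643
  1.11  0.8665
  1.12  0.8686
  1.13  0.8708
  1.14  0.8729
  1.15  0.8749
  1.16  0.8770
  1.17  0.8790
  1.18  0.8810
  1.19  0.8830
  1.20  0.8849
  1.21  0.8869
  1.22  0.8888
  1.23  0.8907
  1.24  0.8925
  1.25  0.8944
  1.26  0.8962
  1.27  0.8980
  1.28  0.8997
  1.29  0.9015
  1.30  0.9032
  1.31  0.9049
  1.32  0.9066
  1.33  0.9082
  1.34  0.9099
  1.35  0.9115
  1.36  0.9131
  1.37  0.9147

T = 1;  σ√T = 0.4200
ln(S/K) + (r + σ²/2)T = ln(60/100) + (0.035 + 0.42²/2)·1 = -0.5108 + 0.1232 = -0.3876
d₁ = -0.3876 / 0.4200 = -0.9229 which rounds to -0.92
d₂ = d₁ − σ√T = -0.9229 − 0.4200 = -1.3429 which rounds to -1.34
e^(−rT) = e^(−0.035·1) = 0.9656
N(−d₂) = N(1.34) = 0.9099;  N(−d₁) = N(0.92) = 0.8212
P = 100·0.9656·0.9099 − 60·0.8212 = 87.8599 − 49.2720 = 38.5879

£38.59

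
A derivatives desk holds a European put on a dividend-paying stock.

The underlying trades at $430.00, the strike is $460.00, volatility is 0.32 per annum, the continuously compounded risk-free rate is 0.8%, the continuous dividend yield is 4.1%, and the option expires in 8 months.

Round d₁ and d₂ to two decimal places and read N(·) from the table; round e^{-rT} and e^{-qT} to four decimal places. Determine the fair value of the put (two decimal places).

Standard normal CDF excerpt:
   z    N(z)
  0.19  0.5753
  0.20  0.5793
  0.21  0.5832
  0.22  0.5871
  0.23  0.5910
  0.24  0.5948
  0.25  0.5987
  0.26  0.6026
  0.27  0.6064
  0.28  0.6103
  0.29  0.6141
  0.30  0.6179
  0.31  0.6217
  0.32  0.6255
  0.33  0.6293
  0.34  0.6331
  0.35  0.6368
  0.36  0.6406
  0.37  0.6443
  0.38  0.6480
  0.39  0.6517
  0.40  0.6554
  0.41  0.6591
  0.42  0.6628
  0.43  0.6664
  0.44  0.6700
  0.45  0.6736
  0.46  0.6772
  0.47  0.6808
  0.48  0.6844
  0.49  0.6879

T = 0.6667;  σ√T = 0.2613
ln(S/K) + (r − q + σ²/2)T = ln(430/460) + (0.008 − 0.041 + 0.32²/2)·0.6667 = -0.0674 + 0.0121 = -0.0553
d₁ = -0.0553 / 0.2613 = -0.2117 → -0.21
d₂ = d₁ − σ√T = -0.2117 − 0.2613 = -0.4730 → -0.47
e^(−qT) = e^(−0.041·0.6667) = 0.9730;  e^(−rT) = e^(−0.008·0.6667) = 0.9947
N(−d₂) = N(0.47) = 0.6808;  N(−d₁) = N(0.21) = 0.5832
P = 460·0.9947·0.6808 − 430·0.9730·0.5832 = 311.5082 − 244.0050 = 67.5032

$67.50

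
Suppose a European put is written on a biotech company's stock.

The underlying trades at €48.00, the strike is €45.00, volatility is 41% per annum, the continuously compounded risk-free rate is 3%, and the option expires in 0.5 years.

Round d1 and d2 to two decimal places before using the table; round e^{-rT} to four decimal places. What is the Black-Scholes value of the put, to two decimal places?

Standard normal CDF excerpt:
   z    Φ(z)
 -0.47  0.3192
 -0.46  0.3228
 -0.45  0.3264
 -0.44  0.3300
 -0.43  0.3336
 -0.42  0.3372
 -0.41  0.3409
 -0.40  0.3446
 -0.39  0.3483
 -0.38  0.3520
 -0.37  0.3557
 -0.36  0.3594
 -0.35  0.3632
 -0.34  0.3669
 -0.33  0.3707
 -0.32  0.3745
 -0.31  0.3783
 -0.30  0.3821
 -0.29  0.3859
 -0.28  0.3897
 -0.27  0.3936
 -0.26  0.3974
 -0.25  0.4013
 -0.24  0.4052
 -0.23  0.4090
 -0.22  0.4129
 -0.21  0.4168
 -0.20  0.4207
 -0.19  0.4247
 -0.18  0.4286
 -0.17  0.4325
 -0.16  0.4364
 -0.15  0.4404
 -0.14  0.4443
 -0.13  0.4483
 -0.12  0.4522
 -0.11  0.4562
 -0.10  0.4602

T = 0.5;  σ√T = 0.2899
ln(S/K) + (r + σ²/2)T = ln(48/45) + (0.03 + 0.41²/2)·0.5 = 0.0645 + 0.0570 = 0.1216
d₁ = 0.1216 / 0.2899 = 0.4193 which rounds to 0.42
d₂ = d₁ − σ√T = 0.4193 − 0.2899 = 0.1294 which rounds to 0.13
exp(−rT) = exp(−0.03·0.5) = 0.9851
N(−d₂) = N(-0.13) = 0.4483;  N(−d₁) = N(-0.42) = 0.3372
P = 45·0.9851·0.4483 − 48·0.3372 = 19.8729 − 16.1856 = 3.6873

€3.69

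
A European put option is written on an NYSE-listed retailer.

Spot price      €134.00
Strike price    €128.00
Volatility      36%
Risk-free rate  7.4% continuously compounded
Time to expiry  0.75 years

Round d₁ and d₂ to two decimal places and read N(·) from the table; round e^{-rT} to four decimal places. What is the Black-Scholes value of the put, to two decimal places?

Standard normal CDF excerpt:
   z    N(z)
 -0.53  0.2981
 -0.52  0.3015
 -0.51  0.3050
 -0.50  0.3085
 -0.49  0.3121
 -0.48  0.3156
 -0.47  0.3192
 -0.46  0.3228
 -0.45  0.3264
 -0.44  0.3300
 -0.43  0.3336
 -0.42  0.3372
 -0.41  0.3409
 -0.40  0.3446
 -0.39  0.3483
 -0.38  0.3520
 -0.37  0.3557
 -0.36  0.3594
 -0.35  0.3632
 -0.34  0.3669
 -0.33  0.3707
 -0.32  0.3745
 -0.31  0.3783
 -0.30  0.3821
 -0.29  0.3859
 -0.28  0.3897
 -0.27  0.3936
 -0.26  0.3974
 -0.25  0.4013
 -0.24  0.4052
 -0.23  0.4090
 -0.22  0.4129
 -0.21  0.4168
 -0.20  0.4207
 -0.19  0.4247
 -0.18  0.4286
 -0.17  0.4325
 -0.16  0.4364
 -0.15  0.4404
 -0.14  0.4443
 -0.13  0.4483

€10.08

T = 0.75;  σ√T = 0.3118
ln(S/K) + (r + σ²/2)T = ln(134/128) + (0.074 + 0.36²/2)·0.75 = 0.0458 + 0.1041 = 0.1499
d₁ = 0.1499 / 0.3118 = 0.4808 ⇒ 0.48
d₂ = d₁ − σ√T = 0.4808 − 0.3118 = 0.1691 ⇒ 0.17
e^(−rT) = e^(−0.074·0.75) = 0.9460
N(−d₂) = N(-0.17) = 0.4325;  N(−d₁) = N(-0.48) = 0.3156
P = 128·0.9460·0.4325 − 134·0.3156 = 52.3706 − 42.2904 = 10.0802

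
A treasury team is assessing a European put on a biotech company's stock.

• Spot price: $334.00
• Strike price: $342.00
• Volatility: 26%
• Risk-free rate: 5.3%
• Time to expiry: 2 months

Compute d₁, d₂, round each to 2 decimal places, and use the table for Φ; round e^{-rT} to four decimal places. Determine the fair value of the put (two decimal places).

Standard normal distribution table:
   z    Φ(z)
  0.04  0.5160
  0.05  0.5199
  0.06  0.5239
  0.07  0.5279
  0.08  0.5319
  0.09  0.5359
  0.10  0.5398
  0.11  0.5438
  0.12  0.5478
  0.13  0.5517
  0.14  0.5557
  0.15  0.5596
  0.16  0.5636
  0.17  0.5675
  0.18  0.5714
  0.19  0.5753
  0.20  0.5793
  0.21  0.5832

$16.03

σ√T = 0.26 × 0.4082 = 0.1061
d₁ = [ln(334/342) + (0.053 + 0.26²/2)·0.1667] / 0.1061 = [-0.0237 + 0.0145] / 0.1061 = -0.0867 → -0.09
d₂ = d₁ − σ√T = -0.0867 − 0.1061 = -0.1928 → -0.19
e^(−rT) = e^(−0.053·0.1667) = 0.9912
N(−d₂) = N(0.19) = 0.5753;  N(−d₁) = N(0.09) = 0.5359
P = 342·0.9912·0.5753 − 334·0.5359 = 195.0212 − 178.9906 = 16.0306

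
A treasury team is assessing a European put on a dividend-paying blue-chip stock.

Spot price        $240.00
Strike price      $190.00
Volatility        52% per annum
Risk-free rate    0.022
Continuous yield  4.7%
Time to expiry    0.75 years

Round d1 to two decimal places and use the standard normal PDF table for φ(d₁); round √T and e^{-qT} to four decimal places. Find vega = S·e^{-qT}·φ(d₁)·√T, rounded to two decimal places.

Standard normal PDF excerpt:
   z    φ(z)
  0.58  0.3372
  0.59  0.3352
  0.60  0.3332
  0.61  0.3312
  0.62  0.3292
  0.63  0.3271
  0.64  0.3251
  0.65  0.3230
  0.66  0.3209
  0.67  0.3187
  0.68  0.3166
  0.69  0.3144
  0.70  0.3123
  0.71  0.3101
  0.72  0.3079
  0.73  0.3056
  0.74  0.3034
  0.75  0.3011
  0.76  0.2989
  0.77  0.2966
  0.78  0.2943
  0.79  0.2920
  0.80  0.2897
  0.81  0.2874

62.66

T = 0.75;  σ√T = 0.4503
d₁ = [ln(240/190) + (0.022 − 0.047 + ½·0.52²)·0.75] / (σ√T) = (0.2336 + 0.0827) / 0.4503 = 0.7023 which rounds to 0.70
√T = √0.75 = 0.8660
φ(d₁) = φ(0.70) = 0.3123
e^(−qT) = e^(−0.047·0.75) = 0.9654
vega = S·e^(−qT)·φ(d₁)·√T = 240·0.9654·0.3123·0.8660 = 62.6626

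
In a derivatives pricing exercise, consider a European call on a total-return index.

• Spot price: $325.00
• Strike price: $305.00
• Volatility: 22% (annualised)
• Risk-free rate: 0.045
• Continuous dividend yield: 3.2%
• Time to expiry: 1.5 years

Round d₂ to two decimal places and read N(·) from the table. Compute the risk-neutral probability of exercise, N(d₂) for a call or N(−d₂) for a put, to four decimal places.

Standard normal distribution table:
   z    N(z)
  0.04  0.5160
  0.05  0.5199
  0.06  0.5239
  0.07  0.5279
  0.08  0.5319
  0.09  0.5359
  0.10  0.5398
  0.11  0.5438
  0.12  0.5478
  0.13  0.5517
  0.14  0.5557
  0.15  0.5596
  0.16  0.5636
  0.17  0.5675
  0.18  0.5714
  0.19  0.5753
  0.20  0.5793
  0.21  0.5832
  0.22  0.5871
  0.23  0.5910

0.5675

σ√T = 0.22 × 1.2247 = 0.2694
d₁ = [ln(325/305) + (0.045 − 0.032 + 0.22²/2)·1.5] / 0.2694 = [0.0635 + 0.0558] / 0.2694 = 0.4428 ≈ 0.44
d₂ = d₁ − σ√T = 0.4428 − 0.2694 = 0.1734 ≈ 0.17
Risk-neutral Pr[S_T > K] = N(d₂) = N(0.17) = 0.5675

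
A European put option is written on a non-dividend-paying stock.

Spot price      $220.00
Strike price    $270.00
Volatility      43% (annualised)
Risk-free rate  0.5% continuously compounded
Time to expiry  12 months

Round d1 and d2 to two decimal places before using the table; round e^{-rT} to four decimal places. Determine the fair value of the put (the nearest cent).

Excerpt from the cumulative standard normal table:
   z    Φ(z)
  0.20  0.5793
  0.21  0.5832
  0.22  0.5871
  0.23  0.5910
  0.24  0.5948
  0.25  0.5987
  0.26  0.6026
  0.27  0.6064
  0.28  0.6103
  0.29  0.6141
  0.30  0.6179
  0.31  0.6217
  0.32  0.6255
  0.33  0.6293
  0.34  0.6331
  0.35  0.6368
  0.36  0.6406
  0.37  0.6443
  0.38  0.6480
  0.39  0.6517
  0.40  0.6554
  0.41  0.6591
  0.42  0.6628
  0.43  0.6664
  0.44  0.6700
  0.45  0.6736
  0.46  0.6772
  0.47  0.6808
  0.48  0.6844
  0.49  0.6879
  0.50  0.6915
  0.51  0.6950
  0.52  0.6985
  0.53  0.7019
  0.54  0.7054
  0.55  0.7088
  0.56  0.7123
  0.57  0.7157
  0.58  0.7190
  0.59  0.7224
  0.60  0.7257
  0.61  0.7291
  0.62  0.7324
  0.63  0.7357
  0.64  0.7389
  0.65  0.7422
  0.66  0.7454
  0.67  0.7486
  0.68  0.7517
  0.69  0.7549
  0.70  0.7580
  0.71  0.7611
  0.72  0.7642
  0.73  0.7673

$70.23

σ√T = 0.43 × 1.0000 = 0.4300
d₁ = [ln(220/270) + (0.005 + 0.43²/2)·1] / 0.4300 = [-0.2048 + 0.0974] / 0.4300 = -0.2496 which rounds to -0.25
d₂ = d₁ − σ√T = -0.2496 − 0.4300 = -0.6796 which rounds to -0.68
exp(−rT) = exp(−0.005·1) = 0.9950
P = 270·0.9950·N(0.68) − 220·N(0.25) = 270·0.9950·0.7517 − 220·0.5987 = 201.9442 − 131.7140 = 70.2302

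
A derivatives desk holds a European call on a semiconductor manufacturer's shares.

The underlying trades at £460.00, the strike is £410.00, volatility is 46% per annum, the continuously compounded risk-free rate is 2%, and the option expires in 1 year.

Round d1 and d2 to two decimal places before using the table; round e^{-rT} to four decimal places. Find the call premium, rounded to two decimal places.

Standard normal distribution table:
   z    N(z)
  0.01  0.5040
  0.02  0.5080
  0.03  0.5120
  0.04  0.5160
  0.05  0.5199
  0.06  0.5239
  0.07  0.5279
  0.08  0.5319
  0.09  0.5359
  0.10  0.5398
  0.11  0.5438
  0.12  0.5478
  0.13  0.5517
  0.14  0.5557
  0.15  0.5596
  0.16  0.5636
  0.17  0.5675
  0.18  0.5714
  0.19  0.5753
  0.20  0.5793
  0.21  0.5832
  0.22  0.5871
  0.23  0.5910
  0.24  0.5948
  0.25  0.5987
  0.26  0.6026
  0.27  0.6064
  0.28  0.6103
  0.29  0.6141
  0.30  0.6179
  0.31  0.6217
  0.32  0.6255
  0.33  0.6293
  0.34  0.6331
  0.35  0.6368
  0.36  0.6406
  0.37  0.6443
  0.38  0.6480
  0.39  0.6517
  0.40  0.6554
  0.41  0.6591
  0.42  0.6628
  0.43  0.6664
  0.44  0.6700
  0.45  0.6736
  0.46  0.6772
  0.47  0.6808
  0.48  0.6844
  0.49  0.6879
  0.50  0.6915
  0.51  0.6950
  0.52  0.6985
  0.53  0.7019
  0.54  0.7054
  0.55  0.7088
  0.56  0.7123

σ√T = 0.46·√1 = 0.4600
ln(S/K) + (r + σ²/2)T = ln(460/410) + (0.02 + 0.46²/2)·1 = 0.1151 + 0.1258 = 0.2409
d₁ = 0.2409 / 0.4600 = 0.5236 ⇒ 0.52
d₂ = d₁ − σ√T = 0.5236 − 0.4600 = 0.0636 ⇒ 0.06
exp(−rT) = exp(−0.02·1) = 0.9802
N(d₁) = N(0.52) = 0.6985;  N(d₂) = N(0.06) = 0.5239
C = 460·0.6985 − 410·0.9802·0.5239 = 321.3100 − 210.5460 = 110.7640

£110.76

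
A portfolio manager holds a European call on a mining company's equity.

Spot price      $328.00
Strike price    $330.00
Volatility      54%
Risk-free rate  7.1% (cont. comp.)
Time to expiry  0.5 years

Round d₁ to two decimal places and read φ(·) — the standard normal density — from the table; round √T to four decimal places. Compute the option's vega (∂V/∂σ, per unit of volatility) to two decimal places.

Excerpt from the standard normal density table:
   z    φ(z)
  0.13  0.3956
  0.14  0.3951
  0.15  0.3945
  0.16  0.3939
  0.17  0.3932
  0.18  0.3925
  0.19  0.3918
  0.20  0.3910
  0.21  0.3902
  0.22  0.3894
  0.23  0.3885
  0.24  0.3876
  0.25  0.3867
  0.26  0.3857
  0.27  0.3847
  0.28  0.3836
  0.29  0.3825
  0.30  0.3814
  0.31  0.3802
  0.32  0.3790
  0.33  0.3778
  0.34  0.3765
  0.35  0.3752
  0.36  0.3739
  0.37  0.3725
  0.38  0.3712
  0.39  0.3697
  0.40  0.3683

T = 0.5;  σ√T = 0.3818
d₁ = [ln(328/330) + (0.071 + ½·0.54²)·0.5] / (σ√T) = (-0.0061 + 0.1084) / 0.3818 = 0.2680 ≈ 0.27
√T = √0.5 = 0.7071
φ(d₁) = φ(0.27) = 0.3847
vega = S·φ(d₁)·√T = 328·0.3847·0.7071 = 89.2230

89.22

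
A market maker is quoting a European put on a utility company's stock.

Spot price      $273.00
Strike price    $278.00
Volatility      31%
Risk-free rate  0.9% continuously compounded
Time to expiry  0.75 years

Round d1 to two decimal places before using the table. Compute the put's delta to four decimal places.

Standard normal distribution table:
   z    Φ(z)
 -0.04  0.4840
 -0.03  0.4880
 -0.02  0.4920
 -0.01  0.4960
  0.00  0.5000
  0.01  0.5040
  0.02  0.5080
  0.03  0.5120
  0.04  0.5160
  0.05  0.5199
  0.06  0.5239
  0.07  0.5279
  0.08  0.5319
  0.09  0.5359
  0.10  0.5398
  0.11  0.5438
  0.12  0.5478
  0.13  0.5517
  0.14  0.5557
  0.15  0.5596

T = 0.75;  σ√T = 0.2685
d₁ = [ln(273/278) + (0.009 + 0.31²/2)·0.75] / 0.2685 = [-0.0181 + 0.0428] / 0.2685 = 0.0918 which rounds to 0.09
N(d₁) = N(0.09) = 0.5359
Δ_put = N(d₁) − 1 = 0.5359 − 1 = -0.4641

-0.4641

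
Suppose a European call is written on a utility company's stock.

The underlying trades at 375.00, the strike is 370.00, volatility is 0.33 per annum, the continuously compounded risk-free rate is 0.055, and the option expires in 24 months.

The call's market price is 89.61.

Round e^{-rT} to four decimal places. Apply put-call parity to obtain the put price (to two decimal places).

46.06

e^(−rT) = e^(−0.055·2) = 0.8958
Put-call parity: C − P = S − K·e^(−rT) = 375 − 370·0.8958 = 375 − 331.4460 = 43.5540
P = C − (C − P) = 89.61 − (43.5540) = 46.0560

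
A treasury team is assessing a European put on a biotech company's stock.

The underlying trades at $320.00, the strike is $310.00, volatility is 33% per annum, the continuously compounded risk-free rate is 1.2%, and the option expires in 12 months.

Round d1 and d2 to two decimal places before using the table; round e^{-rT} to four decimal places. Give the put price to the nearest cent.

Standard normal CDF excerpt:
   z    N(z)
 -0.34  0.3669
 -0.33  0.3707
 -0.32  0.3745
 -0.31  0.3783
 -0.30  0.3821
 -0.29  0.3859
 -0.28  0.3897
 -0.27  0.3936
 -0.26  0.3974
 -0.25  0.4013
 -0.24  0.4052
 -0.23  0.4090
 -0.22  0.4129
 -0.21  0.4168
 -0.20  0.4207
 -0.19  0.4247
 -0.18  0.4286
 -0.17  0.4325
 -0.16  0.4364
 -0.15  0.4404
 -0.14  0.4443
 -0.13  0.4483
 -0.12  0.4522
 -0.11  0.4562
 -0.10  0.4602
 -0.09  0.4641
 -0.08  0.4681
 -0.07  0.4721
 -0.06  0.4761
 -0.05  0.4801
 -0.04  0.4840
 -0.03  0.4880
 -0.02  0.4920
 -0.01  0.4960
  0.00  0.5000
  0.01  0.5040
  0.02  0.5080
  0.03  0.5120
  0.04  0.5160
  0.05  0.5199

$34.56

σ√T = 0.33·√1 = 0.3300
ln(S/K) + (r + σ²/2)T = ln(320/310) + (0.012 + 0.33²/2)·1 = 0.0317 + 0.0665 = 0.0982
d₁ = 0.0982 / 0.3300 = 0.2976 ⇒ 0.30
d₂ = d₁ − σ√T = 0.2976 − 0.3300 = -0.0324 ⇒ -0.03
exp(−rT) = exp(−0.012·1) = 0.9881
N(−d₂) = N(0.03) = 0.5120;  N(−d₁) = N(-0.30) = 0.3821
P = 310·0.9881·0.5120 − 320·0.3821 = 156.8312 − 122.2720 = 34.5592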